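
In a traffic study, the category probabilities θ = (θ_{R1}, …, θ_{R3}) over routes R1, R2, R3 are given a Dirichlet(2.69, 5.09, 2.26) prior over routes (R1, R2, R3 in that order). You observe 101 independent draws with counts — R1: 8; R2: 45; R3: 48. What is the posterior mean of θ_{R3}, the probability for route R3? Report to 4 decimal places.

0.4526

The Dirichlet prior is conjugate to the Multinomial likelihood: each posterior αⱼ = prior αⱼ + observed count nⱼ.
Posterior concentration: (10.69, 50.09, 50.26), total = 111.04.
E[θ_{R3}|data] = α_{R3}/Σα = 50.26/111.04 = 0.4526.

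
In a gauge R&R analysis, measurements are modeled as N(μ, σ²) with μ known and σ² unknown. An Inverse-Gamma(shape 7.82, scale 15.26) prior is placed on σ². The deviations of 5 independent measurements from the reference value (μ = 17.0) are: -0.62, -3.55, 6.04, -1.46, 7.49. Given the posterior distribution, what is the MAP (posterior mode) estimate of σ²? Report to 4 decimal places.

6.1051

With known mean μ and an Inverse-Gamma(α, β) prior on σ², the Normal likelihood is conjugate: posterior is Inv-Gamma(α + n/2, β + Σ(xᵢ−μ)²/2).
Σ(xᵢ−μ)² = (-0.62)² + (-3.55)² + (6.04)² + (-1.46)² + (7.49)² = 107.7002.
Posterior: Inv-Gamma(7.82 + 5/2, 15.26 + 107.7002/2) = Inv-Gamma(10.32, 69.11010).
Mode = β/(α+1) = 69.11010/11.32 = 6.1051.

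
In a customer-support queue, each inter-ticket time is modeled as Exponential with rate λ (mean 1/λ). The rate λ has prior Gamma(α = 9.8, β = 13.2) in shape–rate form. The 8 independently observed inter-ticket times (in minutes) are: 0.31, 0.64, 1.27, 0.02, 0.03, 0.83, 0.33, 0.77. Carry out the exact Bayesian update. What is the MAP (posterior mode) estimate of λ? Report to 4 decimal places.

With a Gamma(shape α, rate β) prior on the exponential rate λ, the posterior after n observations with total T = Σxᵢ is Gamma(α+n, β+T).
Sum of observations T = 4.20 minutes; n = 8.
Posterior: Gamma(9.8+8, 13.2+4.20) = Gamma(17.8, 17.40).
Mode = (α−1)/β = 0.9655.

0.9655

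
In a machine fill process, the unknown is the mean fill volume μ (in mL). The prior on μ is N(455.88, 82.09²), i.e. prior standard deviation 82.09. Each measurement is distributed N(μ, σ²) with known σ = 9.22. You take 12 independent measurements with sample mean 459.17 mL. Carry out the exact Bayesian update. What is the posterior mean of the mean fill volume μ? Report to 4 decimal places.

459.1665

For Normal data with known variance σ², a Normal(μ₀, σ₀²) prior on μ is conjugate. Posterior precision = 1/σ₀² + n/σ²; posterior mean is the precision-weighted average of μ₀ and x̄.
n·x̄ = 12·459.17 = 5510.04.
σ₀² = 82.09² = 6738.7681, σ² = 9.22² = 85.0084; σ² + n·σ₀² = 85.0084 + 12·6738.7681 = 80950.2256.
Posterior mean = (μ₀/σ₀² + n·x̄/σ²)/(1/σ₀² + n/σ²) = (σ²·μ₀ + σ₀²·n·x̄)/(σ² + n·σ₀²) = (85.0084·455.88 + 6738.7681·5510.04)/80950.2256 = 37169635.411116/80950.2256 = 459.1665.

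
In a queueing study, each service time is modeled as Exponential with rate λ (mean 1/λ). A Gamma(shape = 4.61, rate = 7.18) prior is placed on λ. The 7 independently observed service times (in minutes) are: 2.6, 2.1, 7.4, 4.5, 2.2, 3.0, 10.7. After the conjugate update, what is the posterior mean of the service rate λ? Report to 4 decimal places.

With a Gamma(shape α, rate β) prior on the exponential rate λ, the posterior after n observations with total T = Σxᵢ is Gamma(α+n, β+T).
Sum of observations T = 32.5 minutes; n = 7.
Posterior: Gamma(4.61+7, 7.18+32.5) = Gamma(11.61, 39.68).
Posterior mean of λ = α/β = 11.61/39.68 = 0.2926.

0.2926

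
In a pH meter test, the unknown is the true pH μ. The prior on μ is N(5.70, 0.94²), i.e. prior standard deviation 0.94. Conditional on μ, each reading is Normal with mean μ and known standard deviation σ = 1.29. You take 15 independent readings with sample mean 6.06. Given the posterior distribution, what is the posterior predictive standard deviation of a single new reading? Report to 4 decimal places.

1.3277

For Normal data with known variance σ², a Normal(μ₀, σ₀²) prior on μ is conjugate. Posterior precision = 1/σ₀² + n/σ²; posterior mean is the precision-weighted average of μ₀ and x̄.
σ₀² = 0.94² = 0.8836, σ² = 1.29² = 1.6641; σ² + n·σ₀² = 1.6641 + 15·0.8836 = 14.9181.
Posterior precision = 1/σ₀² + n/σ² = 1/0.8836 + 15/1.6641 = (σ² + n·σ₀²)/(σ₀²σ²) = 14.9181/(0.8836·1.6641); posterior variance σₙ² = σ₀²σ²/(σ² + n·σ₀²) = 0.8836·1.6641/14.9181 = 0.098565.
Predictive variance for one new observation = σₙ² + σ² = 0.8836·1.6641/14.9181 + 1.6641 = σ²·(σ₀² + 14.9181)/14.9181 = 1.6641·15.8017/14.9181 = 1.762665; SD = √(1.6641·15.8017/14.9181) = 1.3277.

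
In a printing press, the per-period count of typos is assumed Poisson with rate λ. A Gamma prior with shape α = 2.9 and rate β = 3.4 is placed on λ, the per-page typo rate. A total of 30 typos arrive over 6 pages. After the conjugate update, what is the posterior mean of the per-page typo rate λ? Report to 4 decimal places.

With a Gamma(shape α, rate β) prior, the Poisson likelihood is conjugate: the posterior is Gamma(α + ΣXᵢ, β + n).
Posterior: Gamma(α+S, β+n) = Gamma(2.9+30, 3.4+6) = Gamma(32.9, 9.4).
Posterior mean = α/β = 32.9/9.4 = 3.5000.

3.5000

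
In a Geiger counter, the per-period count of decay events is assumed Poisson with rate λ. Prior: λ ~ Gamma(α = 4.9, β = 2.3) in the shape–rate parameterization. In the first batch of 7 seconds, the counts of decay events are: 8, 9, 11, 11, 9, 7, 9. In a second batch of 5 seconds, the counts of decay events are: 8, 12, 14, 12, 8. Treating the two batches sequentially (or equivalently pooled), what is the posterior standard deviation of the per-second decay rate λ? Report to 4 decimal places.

0.7752

With a Gamma(shape α, rate β) prior, the Poisson likelihood is conjugate: the posterior is Gamma(α + ΣXᵢ, β + n).
Batch 1: sum of counts S = 64 over n = 7 seconds.
After batch 1: Gamma(α+S, β+n) = Gamma(4.9+64, 2.3+7) = Gamma(68.9, 9.3).
Batch 2: sum of counts S = 54 over n = 5 seconds.
After batch 2: Gamma(α+S, β+n) = Gamma(68.9+54, 9.3+5) = Gamma(122.9, 14.3).
SD = √α/β = √122.9/14.3 = 0.7752.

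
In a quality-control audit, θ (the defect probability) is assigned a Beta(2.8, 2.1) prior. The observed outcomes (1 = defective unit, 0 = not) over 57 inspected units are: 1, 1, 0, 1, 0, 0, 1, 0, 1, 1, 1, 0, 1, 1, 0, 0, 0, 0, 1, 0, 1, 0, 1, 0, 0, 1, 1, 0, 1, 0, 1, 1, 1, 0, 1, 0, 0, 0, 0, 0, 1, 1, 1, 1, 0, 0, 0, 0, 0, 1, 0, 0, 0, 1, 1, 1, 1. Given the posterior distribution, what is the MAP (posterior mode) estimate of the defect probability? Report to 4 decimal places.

The Beta prior is conjugate to a Binomial/Bernoulli likelihood; the update adds successes to α and failures to β.
Posterior: Beta(α+k, β+n−k) = Beta(2.8+28, 2.1+29) = Beta(30.8, 31.1).
Mode of Beta(a,b) for a,b>1 is (a−1)/(a+b−2) = 29.8/59.9 = 0.4975.

0.4975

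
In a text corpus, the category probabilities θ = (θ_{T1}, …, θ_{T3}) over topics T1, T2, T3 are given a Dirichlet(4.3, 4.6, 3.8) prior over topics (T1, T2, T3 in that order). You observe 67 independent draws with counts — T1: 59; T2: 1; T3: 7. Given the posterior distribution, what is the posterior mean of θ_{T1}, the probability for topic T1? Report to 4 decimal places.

The Dirichlet prior is conjugate to the Multinomial likelihood: each posterior αⱼ = prior αⱼ + observed count nⱼ.
Posterior concentration: (63.3, 5.6, 10.8), total = 79.7.
E[θ_{T1}|data] = α_{T1}/Σα = 63.3/79.7 = 0.7942.

0.7942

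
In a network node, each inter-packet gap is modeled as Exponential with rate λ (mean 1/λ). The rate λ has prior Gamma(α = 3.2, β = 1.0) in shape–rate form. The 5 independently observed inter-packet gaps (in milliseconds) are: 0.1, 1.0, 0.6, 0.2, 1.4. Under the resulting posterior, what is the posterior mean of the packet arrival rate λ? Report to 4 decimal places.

1.9070

With a Gamma(shape α, rate β) prior on the exponential rate λ, the posterior after n observations with total T = Σxᵢ is Gamma(α+n, β+T).
Sum of observations T = 3.3 milliseconds; n = 5.
Posterior: Gamma(3.2+5, 1.0+3.3) = Gamma(8.2, 4.3).
Posterior mean of λ = α/β = 8.2/4.3 = 1.9070.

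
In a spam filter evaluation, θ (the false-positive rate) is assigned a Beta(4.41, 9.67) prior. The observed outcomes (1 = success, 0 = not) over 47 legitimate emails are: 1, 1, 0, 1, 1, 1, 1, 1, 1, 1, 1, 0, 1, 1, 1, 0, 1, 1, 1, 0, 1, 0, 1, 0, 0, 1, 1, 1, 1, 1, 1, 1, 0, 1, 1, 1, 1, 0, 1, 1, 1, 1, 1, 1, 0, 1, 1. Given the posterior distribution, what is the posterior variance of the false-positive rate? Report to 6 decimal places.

0.003517

The Beta prior is conjugate to a Binomial/Bernoulli likelihood; the update adds successes to α and failures to β.
Posterior: Beta(α+k, β+n−k) = Beta(4.41+37, 9.67+10) = Beta(41.41, 19.67).
Var = αβ/((α+β)²(α+β+1)) = 41.41·19.67/(61.08²·62.08) = 0.003517.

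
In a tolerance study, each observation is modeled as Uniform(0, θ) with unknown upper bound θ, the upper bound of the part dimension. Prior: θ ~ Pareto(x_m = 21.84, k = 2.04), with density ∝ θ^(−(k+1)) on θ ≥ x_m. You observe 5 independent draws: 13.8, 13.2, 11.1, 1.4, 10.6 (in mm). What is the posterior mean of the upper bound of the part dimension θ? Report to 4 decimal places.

A Pareto(scale x_m, shape k) prior on the upper bound θ of Uniform(0, θ) is conjugate: posterior is Pareto(max(x_m, max xᵢ), k + n).
Sample maximum = 13.8; prior scale x_m = 21.84 → posterior scale = max = 21.84.
Posterior shape = 2.04 + 5 = 7.04.
E[θ|data] = k·x_m/(k−1) = 7.04·21.84/6.04 = 25.4559.

25.4559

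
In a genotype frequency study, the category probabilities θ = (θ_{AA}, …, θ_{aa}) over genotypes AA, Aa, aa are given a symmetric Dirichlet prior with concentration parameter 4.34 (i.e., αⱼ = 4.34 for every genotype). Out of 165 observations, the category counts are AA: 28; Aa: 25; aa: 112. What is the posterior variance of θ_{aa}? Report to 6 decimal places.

The Dirichlet prior is conjugate to the Multinomial likelihood: each posterior αⱼ = prior αⱼ + observed count nⱼ.
Posterior concentration: (32.34, 29.34, 116.34), total = 178.02.
Var[θ_j] = α_j(Σα−α_j)/((Σα)²(Σα+1)) = 116.34·61.68/(178.02²·179.02) = 0.001265.

0.001265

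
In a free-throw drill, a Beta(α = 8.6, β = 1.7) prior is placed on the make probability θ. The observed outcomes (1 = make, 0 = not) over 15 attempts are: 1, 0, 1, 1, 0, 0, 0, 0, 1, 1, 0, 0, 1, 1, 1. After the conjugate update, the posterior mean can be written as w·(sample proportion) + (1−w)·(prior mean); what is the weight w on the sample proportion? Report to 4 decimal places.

0.5929

The Beta prior is conjugate to a Binomial/Bernoulli likelihood; the update adds successes to α and failures to β.
Posterior mean = (α₀+k)/(α₀+β₀+n) = [n/(α₀+β₀+n)]·(k/n) + [(α₀+β₀)/(α₀+β₀+n)]·α₀/(α₀+β₀), so only n and the prior enter the weight.
The weight on the data is w = n/(α₀+β₀+n) = 15/(8.6+1.7+15) = 15/25.3 = 0.5929.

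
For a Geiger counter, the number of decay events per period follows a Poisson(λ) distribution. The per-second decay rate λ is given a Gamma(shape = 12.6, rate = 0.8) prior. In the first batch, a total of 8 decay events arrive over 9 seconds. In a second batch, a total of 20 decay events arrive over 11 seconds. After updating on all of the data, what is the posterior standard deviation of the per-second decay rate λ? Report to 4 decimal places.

0.3063

With a Gamma(shape α, rate β) prior, the Poisson likelihood is conjugate: the posterior is Gamma(α + ΣXᵢ, β + n).
After batch 1: Gamma(α+S, β+n) = Gamma(12.6+8, 0.8+9) = Gamma(20.6, 9.8).
After batch 2: Gamma(α+S, β+n) = Gamma(20.6+20, 9.8+11) = Gamma(40.6, 20.8).
SD = √α/β = √40.6/20.8 = 0.3063.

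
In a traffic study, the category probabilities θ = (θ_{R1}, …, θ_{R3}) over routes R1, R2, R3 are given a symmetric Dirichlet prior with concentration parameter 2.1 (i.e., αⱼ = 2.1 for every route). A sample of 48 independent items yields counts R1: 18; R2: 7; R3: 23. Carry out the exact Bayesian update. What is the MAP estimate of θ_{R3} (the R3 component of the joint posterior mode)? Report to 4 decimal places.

The Dirichlet prior is conjugate to the Multinomial likelihood: each posterior αⱼ = prior αⱼ + observed count nⱼ.
Posterior concentration: (20.1, 9.1, 25.1), total = 54.3.
Joint mode component: (α_{R3}−1)/(Σα−K) = 24.1/51.3 = 0.4698.

0.4698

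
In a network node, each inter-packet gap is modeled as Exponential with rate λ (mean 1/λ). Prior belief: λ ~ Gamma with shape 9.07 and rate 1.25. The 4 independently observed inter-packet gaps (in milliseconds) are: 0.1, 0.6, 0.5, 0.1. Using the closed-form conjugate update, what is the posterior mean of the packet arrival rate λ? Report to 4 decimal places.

5.1255

With a Gamma(shape α, rate β) prior on the exponential rate λ, the posterior after n observations with total T = Σxᵢ is Gamma(α+n, β+T).
Sum of observations T = 1.3 milliseconds; n = 4.
Posterior: Gamma(9.07+4, 1.25+1.3) = Gamma(13.07, 2.55).
Posterior mean of λ = α/β = 13.07/2.55 = 5.1255.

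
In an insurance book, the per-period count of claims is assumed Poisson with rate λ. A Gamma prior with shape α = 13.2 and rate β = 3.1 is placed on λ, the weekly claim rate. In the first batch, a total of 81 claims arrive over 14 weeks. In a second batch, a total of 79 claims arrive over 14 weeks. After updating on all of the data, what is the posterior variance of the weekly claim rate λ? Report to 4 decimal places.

0.1791

With a Gamma(shape α, rate β) prior, the Poisson likelihood is conjugate: the posterior is Gamma(α + ΣXᵢ, β + n).
After batch 1: Gamma(α+S, β+n) = Gamma(13.2+81, 3.1+14) = Gamma(94.2, 17.1).
After batch 2: Gamma(α+S, β+n) = Gamma(94.2+79, 17.1+14) = Gamma(173.2, 31.1).
Var = α/β² = 173.2/31.1² = 0.1791.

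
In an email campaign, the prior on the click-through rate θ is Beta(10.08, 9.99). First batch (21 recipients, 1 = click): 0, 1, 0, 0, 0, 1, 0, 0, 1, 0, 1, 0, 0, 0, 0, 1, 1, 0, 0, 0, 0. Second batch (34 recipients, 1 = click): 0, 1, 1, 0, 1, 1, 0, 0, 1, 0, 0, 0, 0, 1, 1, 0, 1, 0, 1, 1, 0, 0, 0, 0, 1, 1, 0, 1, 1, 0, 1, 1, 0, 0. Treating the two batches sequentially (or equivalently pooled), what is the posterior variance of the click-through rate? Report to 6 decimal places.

0.003217

The Beta prior is conjugate to a Binomial/Bernoulli likelihood; the update adds successes to α and failures to β.
After batch 1: Beta(10.08+6, 9.99+15) = Beta(16.08, 24.99).
After batch 2: Beta(16.08+16, 24.99+18) = Beta(32.08, 42.99).
Var = αβ/((α+β)²(α+β+1)) = 32.08·42.99/(75.07²·76.07) = 0.003217.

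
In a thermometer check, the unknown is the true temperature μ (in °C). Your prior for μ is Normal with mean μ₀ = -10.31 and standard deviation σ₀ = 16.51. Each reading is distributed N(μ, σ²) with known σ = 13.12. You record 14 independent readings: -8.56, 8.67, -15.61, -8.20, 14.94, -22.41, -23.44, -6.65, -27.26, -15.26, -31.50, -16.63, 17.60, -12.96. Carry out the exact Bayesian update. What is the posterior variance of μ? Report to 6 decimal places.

11.764645

For Normal data with known variance σ², a Normal(μ₀, σ₀²) prior on μ is conjugate. Posterior precision = 1/σ₀² + n/σ²; posterior mean is the precision-weighted average of μ₀ and x̄.
σ₀² = 16.51² = 272.5801, σ² = 13.12² = 172.1344; σ² + n·σ₀² = 172.1344 + 14·272.5801 = 3988.2558.
Posterior precision = 1/σ₀² + n/σ² = 1/272.5801 + 14/172.1344 = (σ² + n·σ₀²)/(σ₀²σ²) = 3988.2558/(272.5801·172.1344); posterior variance σₙ² = σ₀²σ²/(σ² + n·σ₀²) = 272.5801·172.1344/3988.2558 = 11.764645.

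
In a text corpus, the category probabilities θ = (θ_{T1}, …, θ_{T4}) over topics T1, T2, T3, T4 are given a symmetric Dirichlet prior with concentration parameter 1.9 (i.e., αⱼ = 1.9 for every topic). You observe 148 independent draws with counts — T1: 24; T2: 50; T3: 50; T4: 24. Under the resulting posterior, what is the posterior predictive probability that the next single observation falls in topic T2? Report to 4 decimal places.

The Dirichlet prior is conjugate to the Multinomial likelihood: each posterior αⱼ = prior αⱼ + observed count nⱼ.
Posterior concentration: (25.9, 51.9, 51.9, 25.9), total = 155.6.
P(next = T2 | data) = α_{T2}/Σα = 0.3335.

0.3335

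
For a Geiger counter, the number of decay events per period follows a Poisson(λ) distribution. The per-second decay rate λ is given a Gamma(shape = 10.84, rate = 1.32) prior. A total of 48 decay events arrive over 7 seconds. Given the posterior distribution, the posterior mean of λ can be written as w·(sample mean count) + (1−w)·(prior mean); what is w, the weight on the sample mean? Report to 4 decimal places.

0.8413

With a Gamma(shape α, rate β) prior, the Poisson likelihood is conjugate: the posterior is Gamma(α + ΣXᵢ, β + n).
Posterior mean = (α₀+S)/(β₀+n) = [n/(β₀+n)]·(S/n) + [β₀/(β₀+n)]·(α₀/β₀), so only n and β₀ enter the weight.
Weight on data w = n/(β₀+n) = 7/(1.32+7) = 7/8.32 = 0.8413.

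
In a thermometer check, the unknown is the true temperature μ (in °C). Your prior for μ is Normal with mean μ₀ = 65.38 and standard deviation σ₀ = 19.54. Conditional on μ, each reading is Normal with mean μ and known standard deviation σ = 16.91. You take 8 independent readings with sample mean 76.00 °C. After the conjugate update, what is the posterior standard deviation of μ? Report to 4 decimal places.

5.7170

For Normal data with known variance σ², a Normal(μ₀, σ₀²) prior on μ is conjugate. Posterior precision = 1/σ₀² + n/σ²; posterior mean is the precision-weighted average of μ₀ and x̄.
σ₀² = 19.54² = 381.8116, σ² = 16.91² = 285.9481; σ² + n·σ₀² = 285.9481 + 8·381.8116 = 3340.4409.
Posterior precision = 1/σ₀² + n/σ² = 1/381.8116 + 8/285.9481 = (σ² + n·σ₀²)/(σ₀²σ²) = 3340.4409/(381.8116·285.9481); posterior variance σₙ² = σ₀²σ²/(σ² + n·σ₀²) = 381.8116·285.9481/3340.4409 = 32.683800.
Posterior SD = √σₙ² = √(381.8116·285.9481/3340.4409) = 5.7170.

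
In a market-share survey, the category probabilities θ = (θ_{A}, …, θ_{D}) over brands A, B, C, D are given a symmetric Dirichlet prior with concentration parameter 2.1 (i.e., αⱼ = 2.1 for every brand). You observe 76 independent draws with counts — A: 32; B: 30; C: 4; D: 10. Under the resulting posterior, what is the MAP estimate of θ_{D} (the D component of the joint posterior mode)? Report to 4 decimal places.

The Dirichlet prior is conjugate to the Multinomial likelihood: each posterior αⱼ = prior αⱼ + observed count nⱼ.
Posterior concentration: (34.1, 32.1, 6.1, 12.1), total = 84.4.
Joint mode component: (α_{D}−1)/(Σα−K) = 11.1/80.4 = 0.1381.

0.1381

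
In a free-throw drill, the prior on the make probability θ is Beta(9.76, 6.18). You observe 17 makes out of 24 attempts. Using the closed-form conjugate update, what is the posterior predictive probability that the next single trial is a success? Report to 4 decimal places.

0.6700

The Beta prior is conjugate to a Binomial/Bernoulli likelihood; the update adds successes to α and failures to β.
Posterior: Beta(α+k, β+n−k) = Beta(9.76+17, 6.18+7) = Beta(26.76, 13.18).
For a single future Bernoulli trial, P(success | data) = α/(α+β) = 0.6700.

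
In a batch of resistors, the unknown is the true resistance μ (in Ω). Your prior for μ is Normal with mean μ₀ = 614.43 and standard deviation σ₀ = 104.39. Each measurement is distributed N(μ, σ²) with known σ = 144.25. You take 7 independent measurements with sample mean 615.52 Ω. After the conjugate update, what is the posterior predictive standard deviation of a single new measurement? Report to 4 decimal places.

152.1301

For Normal data with known variance σ², a Normal(μ₀, σ₀²) prior on μ is conjugate. Posterior precision = 1/σ₀² + n/σ²; posterior mean is the precision-weighted average of μ₀ and x̄.
σ₀² = 104.39² = 10897.2721, σ² = 144.25² = 20808.0625; σ² + n·σ₀² = 20808.0625 + 7·10897.2721 = 97088.9672.
Posterior precision = 1/σ₀² + n/σ² = 1/10897.2721 + 7/20808.0625 = (σ² + n·σ₀²)/(σ₀²σ²) = 97088.9672/(10897.2721·20808.0625); posterior variance σₙ² = σ₀²σ²/(σ² + n·σ₀²) = 10897.2721·20808.0625/97088.9672 = 2335.498311.
Predictive variance for one new observation = σₙ² + σ² = 10897.2721·20808.0625/97088.9672 + 20808.0625 = σ²·(σ₀² + 97088.9672)/97088.9672 = 20808.0625·107986.2393/97088.9672 = 23143.560811; SD = √(20808.0625·107986.2393/97088.9672) = 152.1301.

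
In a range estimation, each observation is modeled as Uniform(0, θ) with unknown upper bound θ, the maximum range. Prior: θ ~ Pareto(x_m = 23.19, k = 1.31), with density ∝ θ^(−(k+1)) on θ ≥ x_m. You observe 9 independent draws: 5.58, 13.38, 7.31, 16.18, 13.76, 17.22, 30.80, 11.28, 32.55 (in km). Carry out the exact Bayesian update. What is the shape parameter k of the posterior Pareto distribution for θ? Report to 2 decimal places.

10.31

A Pareto(scale x_m, shape k) prior on the upper bound θ of Uniform(0, θ) is conjugate: posterior is Pareto(max(x_m, max xᵢ), k + n).
Sample maximum = 32.55; prior scale x_m = 23.19 → posterior scale = max = 32.55.
Posterior shape = 1.31 + 9 = 10.31.
Posterior shape k = 10.31.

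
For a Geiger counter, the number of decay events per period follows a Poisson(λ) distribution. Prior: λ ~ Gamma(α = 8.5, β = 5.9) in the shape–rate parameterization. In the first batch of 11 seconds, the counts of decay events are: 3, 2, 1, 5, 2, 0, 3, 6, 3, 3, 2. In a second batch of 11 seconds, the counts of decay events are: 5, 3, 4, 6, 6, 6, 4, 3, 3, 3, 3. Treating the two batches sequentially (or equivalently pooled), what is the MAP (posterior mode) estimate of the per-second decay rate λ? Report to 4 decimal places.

With a Gamma(shape α, rate β) prior, the Poisson likelihood is conjugate: the posterior is Gamma(α + ΣXᵢ, β + n).
Batch 1: sum of counts S = 30 over n = 11 seconds.
After batch 1: Gamma(α+S, β+n) = Gamma(8.5+30, 5.9+11) = Gamma(38.5, 16.9).
Batch 2: sum of counts S = 46 over n = 11 seconds.
After batch 2: Gamma(α+S, β+n) = Gamma(38.5+46, 16.9+11) = Gamma(84.5, 27.9).
Mode of Gamma(α,β) for α≥1 is (α−1)/β = 83.5/27.9 = 2.9928.

2.9928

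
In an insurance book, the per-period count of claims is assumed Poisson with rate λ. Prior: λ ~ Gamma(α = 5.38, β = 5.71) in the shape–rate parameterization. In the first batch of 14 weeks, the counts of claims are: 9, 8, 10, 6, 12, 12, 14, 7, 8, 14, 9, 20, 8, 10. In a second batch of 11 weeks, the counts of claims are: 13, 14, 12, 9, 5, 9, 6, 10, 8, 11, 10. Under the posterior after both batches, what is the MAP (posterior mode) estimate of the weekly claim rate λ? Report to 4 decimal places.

With a Gamma(shape α, rate β) prior, the Poisson likelihood is conjugate: the posterior is Gamma(α + ΣXᵢ, β + n).
Batch 1: sum of counts S = 147 over n = 14 weeks.
After batch 1: Gamma(α+S, β+n) = Gamma(5.38+147, 5.71+14) = Gamma(152.38, 19.71).
Batch 2: sum of counts S = 107 over n = 11 weeks.
After batch 2: Gamma(α+S, β+n) = Gamma(152.38+107, 19.71+11) = Gamma(259.38, 30.71).
Mode of Gamma(α,β) for α≥1 is (α−1)/β = 258.38/30.71 = 8.4135.

8.4135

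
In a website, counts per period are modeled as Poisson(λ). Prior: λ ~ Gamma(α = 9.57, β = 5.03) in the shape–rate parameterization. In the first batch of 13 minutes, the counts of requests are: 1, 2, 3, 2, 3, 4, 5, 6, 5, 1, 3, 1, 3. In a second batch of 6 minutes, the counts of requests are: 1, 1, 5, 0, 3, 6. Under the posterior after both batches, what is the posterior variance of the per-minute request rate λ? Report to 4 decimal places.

With a Gamma(shape α, rate β) prior, the Poisson likelihood is conjugate: the posterior is Gamma(α + ΣXᵢ, β + n).
Batch 1: sum of counts S = 39 over n = 13 minutes.
After batch 1: Gamma(α+S, β+n) = Gamma(9.57+39, 5.03+13) = Gamma(48.57, 18.03).
Batch 2: sum of counts S = 16 over n = 6 minutes.
After batch 2: Gamma(α+S, β+n) = Gamma(48.57+16, 18.03+6) = Gamma(64.57, 24.03).
Var = α/β² = 64.57/24.03² = 0.1118.

0.1118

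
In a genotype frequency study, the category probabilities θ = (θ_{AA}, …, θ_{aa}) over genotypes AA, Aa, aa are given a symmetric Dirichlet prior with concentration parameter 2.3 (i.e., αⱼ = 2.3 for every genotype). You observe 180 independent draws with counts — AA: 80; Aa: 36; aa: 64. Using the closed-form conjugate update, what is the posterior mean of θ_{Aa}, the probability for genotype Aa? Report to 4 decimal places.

0.2049

The Dirichlet prior is conjugate to the Multinomial likelihood: each posterior αⱼ = prior αⱼ + observed count nⱼ.
Posterior concentration: (82.3, 38.3, 66.3), total = 186.9.
E[θ_{Aa}|data] = α_{Aa}/Σα = 38.3/186.9 = 0.2049.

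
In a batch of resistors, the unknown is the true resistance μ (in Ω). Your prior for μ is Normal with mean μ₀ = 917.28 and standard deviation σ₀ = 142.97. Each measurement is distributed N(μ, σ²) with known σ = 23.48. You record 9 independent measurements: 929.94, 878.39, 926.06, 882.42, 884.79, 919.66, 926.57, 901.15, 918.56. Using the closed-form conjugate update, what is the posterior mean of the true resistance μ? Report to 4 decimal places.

For Normal data with known variance σ², a Normal(μ₀, σ₀²) prior on μ is conjugate. Posterior precision = 1/σ₀² + n/σ²; posterior mean is the precision-weighted average of μ₀ and x̄.
Σxᵢ = 929.94 + 878.39 + 926.06 + 882.42 + 884.79 + 919.66 + 926.57 + 901.15 + 918.56 = 8167.54, so n·x̄ = 8167.54.
σ₀² = 142.97² = 20440.4209, σ² = 23.48² = 551.3104; σ² + n·σ₀² = 551.3104 + 9·20440.4209 = 184515.0985.
Posterior mean = (μ₀/σ₀² + n·x̄/σ²)/(1/σ₀² + n/σ²) = (σ²·μ₀ + σ₀²·n·x̄)/(σ² + n·σ₀²) = (551.3104·917.28 + 20440.4209·8167.54)/184515.0985 = 167453661.321298/184515.0985 = 907.5337.

907.5337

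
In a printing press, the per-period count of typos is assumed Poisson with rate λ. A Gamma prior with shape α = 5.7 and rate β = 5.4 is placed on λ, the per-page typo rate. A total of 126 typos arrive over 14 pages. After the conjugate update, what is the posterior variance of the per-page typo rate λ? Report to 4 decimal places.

0.3499

With a Gamma(shape α, rate β) prior, the Poisson likelihood is conjugate: the posterior is Gamma(α + ΣXᵢ, β + n).
Posterior: Gamma(α+S, β+n) = Gamma(5.7+126, 5.4+14) = Gamma(131.7, 19.4).
Var = α/β² = 131.7/19.4² = 0.3499.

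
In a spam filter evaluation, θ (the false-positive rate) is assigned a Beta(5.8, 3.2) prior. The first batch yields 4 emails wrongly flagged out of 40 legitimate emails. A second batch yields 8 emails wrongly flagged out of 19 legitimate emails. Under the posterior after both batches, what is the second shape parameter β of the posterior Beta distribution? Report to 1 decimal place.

50.2

The Beta prior is conjugate to a Binomial/Bernoulli likelihood; the update adds successes to α and failures to β.
After batch 1: Beta(5.8+4, 3.2+36) = Beta(9.8, 39.2).
After batch 2: Beta(9.8+8, 39.2+11) = Beta(17.8, 50.2).
Posterior β = 50.2.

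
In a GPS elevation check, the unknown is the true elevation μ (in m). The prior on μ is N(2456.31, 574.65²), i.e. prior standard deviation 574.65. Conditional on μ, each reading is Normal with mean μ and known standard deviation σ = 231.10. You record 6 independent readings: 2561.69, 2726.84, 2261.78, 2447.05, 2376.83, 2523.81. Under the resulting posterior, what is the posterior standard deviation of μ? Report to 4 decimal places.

93.0998

For Normal data with known variance σ², a Normal(μ₀, σ₀²) prior on μ is conjugate. Posterior precision = 1/σ₀² + n/σ²; posterior mean is the precision-weighted average of μ₀ and x̄.
σ₀² = 574.65² = 330222.6225, σ² = 231.10² = 53407.21; σ² + n·σ₀² = 53407.21 + 6·330222.6225 = 2034742.945.
Posterior precision = 1/σ₀² + n/σ² = 1/330222.6225 + 6/53407.21 = (σ² + n·σ₀²)/(σ₀²σ²) = 2034742.945/(330222.6225·53407.21); posterior variance σₙ² = σ₀²σ²/(σ² + n·σ₀²) = 330222.6225·53407.21/2034742.945 = 8667.566087.
Posterior SD = √σₙ² = √(330222.6225·53407.21/2034742.945) = 93.0998.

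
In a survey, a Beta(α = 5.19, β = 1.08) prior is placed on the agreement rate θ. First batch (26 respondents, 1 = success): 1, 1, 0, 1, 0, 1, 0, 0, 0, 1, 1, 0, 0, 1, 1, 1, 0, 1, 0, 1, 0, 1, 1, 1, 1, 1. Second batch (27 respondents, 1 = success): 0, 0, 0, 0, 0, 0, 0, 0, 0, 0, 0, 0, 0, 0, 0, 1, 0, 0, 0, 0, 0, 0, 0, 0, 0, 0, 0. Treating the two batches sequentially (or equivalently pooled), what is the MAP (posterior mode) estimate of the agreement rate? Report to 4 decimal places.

0.3700

The Beta prior is conjugate to a Binomial/Bernoulli likelihood; the update adds successes to α and failures to β.
After batch 1: Beta(5.19+16, 1.08+10) = Beta(21.19, 11.08).
After batch 2: Beta(21.19+1, 11.08+26) = Beta(22.19, 37.08).
Mode of Beta(a,b) for a,b>1 is (a−1)/(a+b−2) = 21.19/57.27 = 0.3700.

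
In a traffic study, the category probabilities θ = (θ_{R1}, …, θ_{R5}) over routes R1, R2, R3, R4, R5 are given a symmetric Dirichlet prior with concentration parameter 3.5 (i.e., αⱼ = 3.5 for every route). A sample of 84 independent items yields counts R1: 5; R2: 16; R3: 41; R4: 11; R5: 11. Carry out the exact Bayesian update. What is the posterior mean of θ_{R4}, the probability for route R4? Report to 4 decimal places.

The Dirichlet prior is conjugate to the Multinomial likelihood: each posterior αⱼ = prior αⱼ + observed count nⱼ.
Posterior concentration: (8.5, 19.5, 44.5, 14.5, 14.5), total = 101.5.
E[θ_{R4}|data] = α_{R4}/Σα = 14.5/101.5 = 0.1429.

0.1429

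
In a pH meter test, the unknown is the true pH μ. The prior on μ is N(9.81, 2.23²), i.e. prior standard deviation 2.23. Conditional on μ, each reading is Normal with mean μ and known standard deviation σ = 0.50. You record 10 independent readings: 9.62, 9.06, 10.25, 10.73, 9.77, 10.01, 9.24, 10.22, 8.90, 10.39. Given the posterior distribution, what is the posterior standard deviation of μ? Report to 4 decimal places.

0.1577

For Normal data with known variance σ², a Normal(μ₀, σ₀²) prior on μ is conjugate. Posterior precision = 1/σ₀² + n/σ²; posterior mean is the precision-weighted average of μ₀ and x̄.
σ₀² = 2.23² = 4.9729, σ² = 0.50² = 0.25; σ² + n·σ₀² = 0.25 + 10·4.9729 = 49.979.
Posterior precision = 1/σ₀² + n/σ² = 1/4.9729 + 10/0.25 = (σ² + n·σ₀²)/(σ₀²σ²) = 49.979/(4.9729·0.25); posterior variance σₙ² = σ₀²σ²/(σ² + n·σ₀²) = 4.9729·0.25/49.979 = 0.024875.
Posterior SD = √σₙ² = √(4.9729·0.25/49.979) = 0.1577.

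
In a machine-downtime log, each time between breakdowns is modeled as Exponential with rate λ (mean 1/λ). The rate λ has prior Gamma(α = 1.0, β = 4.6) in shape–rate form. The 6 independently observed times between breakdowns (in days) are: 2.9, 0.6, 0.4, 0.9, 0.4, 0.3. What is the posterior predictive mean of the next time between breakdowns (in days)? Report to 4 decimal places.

1.6833

With a Gamma(shape α, rate β) prior on the exponential rate λ, the posterior after n observations with total T = Σxᵢ is Gamma(α+n, β+T).
Sum of observations T = 5.5 days; n = 6.
Posterior: Gamma(1.0+6, 4.6+5.5) = Gamma(7.0, 10.1).
The predictive distribution for the next observation is Lomax; its mean is β/(α−1) = 10.1/6.0 = 1.6833.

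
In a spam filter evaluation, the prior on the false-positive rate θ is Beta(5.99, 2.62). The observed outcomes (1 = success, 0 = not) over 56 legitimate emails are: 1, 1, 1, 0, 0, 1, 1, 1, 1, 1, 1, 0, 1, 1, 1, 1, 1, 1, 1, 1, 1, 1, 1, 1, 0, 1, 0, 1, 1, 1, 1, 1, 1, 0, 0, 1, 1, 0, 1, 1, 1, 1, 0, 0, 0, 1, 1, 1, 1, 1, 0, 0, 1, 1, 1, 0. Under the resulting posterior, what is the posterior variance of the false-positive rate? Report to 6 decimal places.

0.002912

The Beta prior is conjugate to a Binomial/Bernoulli likelihood; the update adds successes to α and failures to β.
Posterior: Beta(α+k, β+n−k) = Beta(5.99+42, 2.62+14) = Beta(47.99, 16.62).
Var = αβ/((α+β)²(α+β+1)) = 47.99·16.62/(64.61²·65.61) = 0.002912.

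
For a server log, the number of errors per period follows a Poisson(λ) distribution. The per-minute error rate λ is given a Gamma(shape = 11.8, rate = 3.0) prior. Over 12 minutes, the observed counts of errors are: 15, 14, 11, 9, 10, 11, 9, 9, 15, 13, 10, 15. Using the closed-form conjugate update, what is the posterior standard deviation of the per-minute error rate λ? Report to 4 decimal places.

With a Gamma(shape α, rate β) prior, the Poisson likelihood is conjugate: the posterior is Gamma(α + ΣXᵢ, β + n).
Sum of counts S = 141 over n = 12 minutes.
Posterior: Gamma(α+S, β+n) = Gamma(11.8+141, 3.0+12) = Gamma(152.8, 15.0).
SD = √α/β = √152.8/15.0 = 0.8241.

0.8241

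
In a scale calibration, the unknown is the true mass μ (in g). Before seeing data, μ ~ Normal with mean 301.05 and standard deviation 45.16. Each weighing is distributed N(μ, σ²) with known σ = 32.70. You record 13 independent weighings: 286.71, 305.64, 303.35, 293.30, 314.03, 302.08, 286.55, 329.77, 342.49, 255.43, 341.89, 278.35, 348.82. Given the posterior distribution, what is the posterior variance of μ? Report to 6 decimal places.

For Normal data with known variance σ², a Normal(μ₀, σ₀²) prior on μ is conjugate. Posterior precision = 1/σ₀² + n/σ²; posterior mean is the precision-weighted average of μ₀ and x̄.
σ₀² = 45.16² = 2039.4256, σ² = 32.70² = 1069.29; σ² + n·σ₀² = 1069.29 + 13·2039.4256 = 27581.8228.
Posterior precision = 1/σ₀² + n/σ² = 1/2039.4256 + 13/1069.29 = (σ² + n·σ₀²)/(σ₀²σ²) = 27581.8228/(2039.4256·1069.29); posterior variance σₙ² = σ₀²σ²/(σ² + n·σ₀²) = 2039.4256·1069.29/27581.8228 = 79.064296.

79.064296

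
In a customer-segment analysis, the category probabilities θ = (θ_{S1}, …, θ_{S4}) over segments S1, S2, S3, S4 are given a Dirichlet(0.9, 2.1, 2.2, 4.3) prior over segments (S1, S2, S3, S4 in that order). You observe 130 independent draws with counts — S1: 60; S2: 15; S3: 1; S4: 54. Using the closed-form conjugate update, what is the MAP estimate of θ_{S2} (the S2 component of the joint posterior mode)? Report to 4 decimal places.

The Dirichlet prior is conjugate to the Multinomial likelihood: each posterior αⱼ = prior αⱼ + observed count nⱼ.
Posterior concentration: (60.9, 17.1, 3.2, 58.3), total = 139.5.
Joint mode component: (α_{S2}−1)/(Σα−K) = 16.1/135.5 = 0.1188.

0.1188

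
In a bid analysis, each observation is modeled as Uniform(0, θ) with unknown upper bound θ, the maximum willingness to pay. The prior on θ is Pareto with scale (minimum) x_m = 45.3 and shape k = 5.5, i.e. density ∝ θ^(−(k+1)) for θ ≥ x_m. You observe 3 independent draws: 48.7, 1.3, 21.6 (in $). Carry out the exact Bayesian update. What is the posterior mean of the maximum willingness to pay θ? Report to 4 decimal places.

A Pareto(scale x_m, shape k) prior on the upper bound θ of Uniform(0, θ) is conjugate: posterior is Pareto(max(x_m, max xᵢ), k + n).
Sample maximum = 48.7; prior scale x_m = 45.3 → posterior scale = max = 48.7.
Posterior shape = 5.5 + 3 = 8.5.
E[θ|data] = k·x_m/(k−1) = 8.5·48.7/7.5 = 55.1933.

55.1933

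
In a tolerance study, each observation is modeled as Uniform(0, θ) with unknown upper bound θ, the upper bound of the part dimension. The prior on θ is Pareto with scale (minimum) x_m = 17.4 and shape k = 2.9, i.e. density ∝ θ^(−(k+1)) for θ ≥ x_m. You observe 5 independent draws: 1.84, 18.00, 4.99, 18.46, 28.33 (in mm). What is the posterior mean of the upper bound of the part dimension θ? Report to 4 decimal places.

A Pareto(scale x_m, shape k) prior on the upper bound θ of Uniform(0, θ) is conjugate: posterior is Pareto(max(x_m, max xᵢ), k + n).
Sample maximum = 28.33; prior scale x_m = 17.4 → posterior scale = max = 28.33.
Posterior shape = 2.9 + 5 = 7.9.
E[θ|data] = k·x_m/(k−1) = 7.9·28.33/6.9 = 32.4358.

32.4358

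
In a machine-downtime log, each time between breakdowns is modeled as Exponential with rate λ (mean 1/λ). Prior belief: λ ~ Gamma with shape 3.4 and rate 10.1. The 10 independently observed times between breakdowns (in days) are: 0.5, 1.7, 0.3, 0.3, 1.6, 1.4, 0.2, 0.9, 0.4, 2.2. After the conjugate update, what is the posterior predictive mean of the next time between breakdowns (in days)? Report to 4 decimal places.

1.5806

With a Gamma(shape α, rate β) prior on the exponential rate λ, the posterior after n observations with total T = Σxᵢ is Gamma(α+n, β+T).
Sum of observations T = 9.5 days; n = 10.
Posterior: Gamma(3.4+10, 10.1+9.5) = Gamma(13.4, 19.6).
The predictive distribution for the next observation is Lomax; its mean is β/(α−1) = 19.6/12.4 = 1.5806.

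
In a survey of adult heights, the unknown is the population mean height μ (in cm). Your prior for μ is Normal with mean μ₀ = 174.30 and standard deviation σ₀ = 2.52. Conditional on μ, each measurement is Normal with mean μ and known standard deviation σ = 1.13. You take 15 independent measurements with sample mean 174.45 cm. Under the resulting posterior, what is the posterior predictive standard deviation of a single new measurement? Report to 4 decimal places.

For Normal data with known variance σ², a Normal(μ₀, σ₀²) prior on μ is conjugate. Posterior precision = 1/σ₀² + n/σ²; posterior mean is the precision-weighted average of μ₀ and x̄.
σ₀² = 2.52² = 6.3504, σ² = 1.13² = 1.2769; σ² + n·σ₀² = 1.2769 + 15·6.3504 = 96.5329.
Posterior precision = 1/σ₀² + n/σ² = 1/6.3504 + 15/1.2769 = (σ² + n·σ₀²)/(σ₀²σ²) = 96.5329/(6.3504·1.2769); posterior variance σₙ² = σ₀²σ²/(σ² + n·σ₀²) = 6.3504·1.2769/96.5329 = 0.084001.
Predictive variance for one new observation = σₙ² + σ² = 6.3504·1.2769/96.5329 + 1.2769 = σ²·(σ₀² + 96.5329)/96.5329 = 1.2769·102.8833/96.5329 = 1.360901; SD = √(1.2769·102.8833/96.5329) = 1.1666.

1.1666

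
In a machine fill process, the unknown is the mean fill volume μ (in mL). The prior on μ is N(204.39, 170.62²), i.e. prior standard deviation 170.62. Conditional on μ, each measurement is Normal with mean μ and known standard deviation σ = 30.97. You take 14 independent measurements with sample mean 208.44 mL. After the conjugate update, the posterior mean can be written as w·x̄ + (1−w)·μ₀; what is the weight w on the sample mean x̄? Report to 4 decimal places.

For Normal data with known variance σ², a Normal(μ₀, σ₀²) prior on μ is conjugate. Posterior precision = 1/σ₀² + n/σ²; posterior mean is the precision-weighted average of μ₀ and x̄.
σ₀² = 170.62² = 29111.1844, σ² = 30.97² = 959.1409. Prior precision 1/σ₀² = 1/29111.1844; data precision n/σ² = 14/959.1409.
w = (n/σ²)/(1/σ₀² + n/σ²) = n·σ₀²/(σ² + n·σ₀²) = 14·29111.1844/(959.1409 + 14·29111.1844) = 407556.5816/408515.7225 = 0.9977.

0.9977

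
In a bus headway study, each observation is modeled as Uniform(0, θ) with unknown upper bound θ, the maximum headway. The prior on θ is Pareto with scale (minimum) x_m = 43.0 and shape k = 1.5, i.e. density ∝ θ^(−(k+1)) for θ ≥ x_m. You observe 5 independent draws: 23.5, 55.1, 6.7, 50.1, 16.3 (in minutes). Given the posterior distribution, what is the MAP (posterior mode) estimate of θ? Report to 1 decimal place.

A Pareto(scale x_m, shape k) prior on the upper bound θ of Uniform(0, θ) is conjugate: posterior is Pareto(max(x_m, max xᵢ), k + n).
Sample maximum = 55.1; prior scale x_m = 43.0 → posterior scale = max = 55.1.
Posterior shape = 1.5 + 5 = 6.5.
The Pareto density is decreasing on [x_m, ∞), so the mode is x_m = 55.1.

55.1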